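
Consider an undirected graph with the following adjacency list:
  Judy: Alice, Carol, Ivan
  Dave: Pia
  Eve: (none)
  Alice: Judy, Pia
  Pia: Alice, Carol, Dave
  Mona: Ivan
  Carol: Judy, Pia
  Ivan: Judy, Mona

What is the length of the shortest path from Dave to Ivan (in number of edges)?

4

Distance 0: Dave.
Distance 1: Pia.
Distance 2: Alice, Carol.
Distance 3: Judy.
Distance 4: Ivan — contains Ivan.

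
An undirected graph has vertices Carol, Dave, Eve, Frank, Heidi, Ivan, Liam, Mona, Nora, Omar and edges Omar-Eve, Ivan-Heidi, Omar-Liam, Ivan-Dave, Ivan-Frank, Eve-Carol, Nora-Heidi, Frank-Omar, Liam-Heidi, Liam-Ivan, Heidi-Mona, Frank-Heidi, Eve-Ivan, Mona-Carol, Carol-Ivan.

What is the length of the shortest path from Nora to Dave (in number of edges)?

Distance 0: Nora.
Distance 1: Heidi.
Distance 2: Frank, Ivan, Liam, Mona.
Distance 3: Carol, Dave, Eve, Omar — contains Dave.

3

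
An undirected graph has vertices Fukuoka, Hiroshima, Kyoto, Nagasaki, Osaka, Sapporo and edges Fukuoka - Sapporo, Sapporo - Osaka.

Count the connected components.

4

From Fukuoka: component {Fukuoka, Osaka, Sapporo}.
From Hiroshima: component {Hiroshima}.
From Kyoto: component {Kyoto}.
From Nagasaki: component {Nagasaki}.
That's 4 components.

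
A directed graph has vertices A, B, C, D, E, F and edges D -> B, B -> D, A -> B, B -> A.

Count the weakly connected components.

From A: component {A, B, D}.
From C: component {C}.
From E: component {E}.
From F: component {F}.
That's 4 components.

4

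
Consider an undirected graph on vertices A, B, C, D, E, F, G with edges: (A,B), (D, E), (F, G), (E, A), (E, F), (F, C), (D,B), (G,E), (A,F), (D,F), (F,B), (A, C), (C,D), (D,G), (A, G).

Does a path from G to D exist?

Yes

Explore from G.
Distance 1: reach A, D, E, F.
Found D.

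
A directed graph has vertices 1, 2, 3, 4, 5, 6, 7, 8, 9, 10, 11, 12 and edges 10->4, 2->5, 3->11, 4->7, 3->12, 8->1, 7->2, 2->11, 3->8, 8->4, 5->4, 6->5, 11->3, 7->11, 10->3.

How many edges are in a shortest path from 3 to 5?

5

Distance 0: 3.
Distance 1: 8, 11, 12.
Distance 2: 1, 4.
Distance 3: 7.
Distance 4: 2.
Distance 5: 5 — contains 5.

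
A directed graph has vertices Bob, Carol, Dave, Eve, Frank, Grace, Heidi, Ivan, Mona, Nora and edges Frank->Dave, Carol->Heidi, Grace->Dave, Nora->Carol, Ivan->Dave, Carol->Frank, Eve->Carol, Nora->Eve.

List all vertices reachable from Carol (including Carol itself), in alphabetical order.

Carol, Dave, Frank, Heidi

Start at Carol.
Its neighbours: Frank, Heidi.
Then their neighbours: Dave.
Nothing further is reachable.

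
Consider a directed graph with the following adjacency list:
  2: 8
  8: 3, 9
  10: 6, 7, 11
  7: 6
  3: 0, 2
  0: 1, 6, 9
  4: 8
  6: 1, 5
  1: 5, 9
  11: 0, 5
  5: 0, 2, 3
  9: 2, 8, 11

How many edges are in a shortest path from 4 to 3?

2

Distance 0: 4.
Distance 1: 8.
Distance 2: 3, 9 — contains 3.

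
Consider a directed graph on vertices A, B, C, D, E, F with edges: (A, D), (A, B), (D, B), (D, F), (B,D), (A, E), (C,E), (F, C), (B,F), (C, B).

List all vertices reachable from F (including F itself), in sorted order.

B, C, D, E, F

Start at F.
Its neighbours: C.
Then their neighbours: B, E.
Then next layer: D.
Nothing further is reachable.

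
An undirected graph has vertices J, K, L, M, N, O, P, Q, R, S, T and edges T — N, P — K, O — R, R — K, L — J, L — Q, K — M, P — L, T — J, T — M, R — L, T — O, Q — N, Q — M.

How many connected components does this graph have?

From J: component {J, K, L, M, N, O, P, Q, R, T}.
From S: component {S}.
That's 2 components.

2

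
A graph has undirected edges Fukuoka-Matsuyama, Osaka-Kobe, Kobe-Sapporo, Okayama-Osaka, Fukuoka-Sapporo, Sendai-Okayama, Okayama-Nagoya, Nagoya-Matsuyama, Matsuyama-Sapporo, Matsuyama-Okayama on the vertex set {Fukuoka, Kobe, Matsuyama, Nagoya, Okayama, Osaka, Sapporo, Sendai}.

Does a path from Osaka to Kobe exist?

Explore from Osaka.
Distance 1: reach Kobe, Okayama.
Found Kobe.

Yes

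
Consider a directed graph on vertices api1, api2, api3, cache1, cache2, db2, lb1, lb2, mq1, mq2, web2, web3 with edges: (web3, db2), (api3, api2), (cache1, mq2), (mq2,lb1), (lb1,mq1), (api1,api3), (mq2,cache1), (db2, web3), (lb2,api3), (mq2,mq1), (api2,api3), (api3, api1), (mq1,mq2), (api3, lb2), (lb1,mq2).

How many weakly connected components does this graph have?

5

From api1: component {api1, api2, api3, lb2}.
From cache1: component {cache1, lb1, mq1, mq2}.
From cache2: component {cache2}.
From db2: component {db2, web3}.
From web2: component {web2}.
That's 5 components.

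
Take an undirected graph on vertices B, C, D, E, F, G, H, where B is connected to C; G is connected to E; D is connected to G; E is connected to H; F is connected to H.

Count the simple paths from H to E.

H–E

1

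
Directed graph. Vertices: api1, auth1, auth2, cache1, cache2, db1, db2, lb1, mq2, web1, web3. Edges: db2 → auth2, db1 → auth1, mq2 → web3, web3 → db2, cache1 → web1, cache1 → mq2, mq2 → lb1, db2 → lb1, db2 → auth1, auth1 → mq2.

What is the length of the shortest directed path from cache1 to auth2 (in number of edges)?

Distance 0: cache1.
Distance 1: mq2, web1.
Distance 2: lb1, web3.
Distance 3: db2.
Distance 4: auth1, auth2 — contains auth2.

4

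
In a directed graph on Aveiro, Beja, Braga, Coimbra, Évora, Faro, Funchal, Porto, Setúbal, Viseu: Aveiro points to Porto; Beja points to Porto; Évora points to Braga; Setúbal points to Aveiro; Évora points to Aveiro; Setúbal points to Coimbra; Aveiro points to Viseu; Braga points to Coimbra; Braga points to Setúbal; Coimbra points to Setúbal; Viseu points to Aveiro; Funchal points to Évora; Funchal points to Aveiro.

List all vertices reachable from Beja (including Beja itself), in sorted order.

Beja, Porto

Start at Beja.
Its neighbours: Porto.
Nothing further is reachable.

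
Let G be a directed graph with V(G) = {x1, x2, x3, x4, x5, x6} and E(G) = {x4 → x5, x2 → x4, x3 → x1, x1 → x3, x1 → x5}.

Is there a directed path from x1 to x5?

Yes

Explore from x1.
Distance 1: reach x3, x5.
Found x5.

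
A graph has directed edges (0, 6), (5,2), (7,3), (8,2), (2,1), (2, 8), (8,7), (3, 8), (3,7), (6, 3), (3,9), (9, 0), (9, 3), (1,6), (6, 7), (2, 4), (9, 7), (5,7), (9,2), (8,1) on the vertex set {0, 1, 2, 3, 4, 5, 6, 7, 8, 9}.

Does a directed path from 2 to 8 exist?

Explore from 2.
Distance 1: reach 1, 4, 8.
Found 8.

Yes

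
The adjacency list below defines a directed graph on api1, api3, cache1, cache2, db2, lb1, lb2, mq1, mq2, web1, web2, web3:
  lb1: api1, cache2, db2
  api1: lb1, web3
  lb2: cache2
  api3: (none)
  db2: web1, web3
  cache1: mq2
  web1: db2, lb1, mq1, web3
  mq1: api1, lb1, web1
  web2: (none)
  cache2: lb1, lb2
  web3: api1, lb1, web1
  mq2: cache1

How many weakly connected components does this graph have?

From api1: component {api1, cache2, db2, lb1, lb2, mq1, web1, web3}.
From api3: component {api3}.
From cache1: component {cache1, mq2}.
From web2: component {web2}.
That's 4 components.

4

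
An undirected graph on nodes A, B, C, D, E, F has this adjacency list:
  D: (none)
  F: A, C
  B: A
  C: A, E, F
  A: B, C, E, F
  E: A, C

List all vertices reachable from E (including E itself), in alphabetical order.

A, B, C, E, F

Start at E.
Its neighbours: A, C.
Then their neighbours: B, F.
Nothing further is reachable.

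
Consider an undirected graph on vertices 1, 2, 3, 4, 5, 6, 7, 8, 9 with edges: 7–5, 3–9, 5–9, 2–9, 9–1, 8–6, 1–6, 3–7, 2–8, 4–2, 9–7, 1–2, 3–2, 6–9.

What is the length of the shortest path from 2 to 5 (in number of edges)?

2

Distance 0: 2.
Distance 1: 1, 3, 4, 8, 9.
Distance 2: 5, 6, 7 — contains 5.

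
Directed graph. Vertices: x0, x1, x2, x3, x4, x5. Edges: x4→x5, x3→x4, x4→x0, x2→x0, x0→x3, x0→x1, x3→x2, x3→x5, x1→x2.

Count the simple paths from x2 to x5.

x2→x0→x3→x4→x5
x2→x0→x3→x5

2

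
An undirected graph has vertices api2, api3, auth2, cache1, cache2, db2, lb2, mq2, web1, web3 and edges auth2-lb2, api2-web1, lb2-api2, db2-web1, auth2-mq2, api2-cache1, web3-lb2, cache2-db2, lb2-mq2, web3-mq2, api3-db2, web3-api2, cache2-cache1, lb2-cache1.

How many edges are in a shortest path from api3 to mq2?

Distance 0: api3.
Distance 1: db2.
Distance 2: cache2, web1.
Distance 3: api2, cache1.
Distance 4: lb2, web3.
Distance 5: auth2, mq2 — contains mq2.

5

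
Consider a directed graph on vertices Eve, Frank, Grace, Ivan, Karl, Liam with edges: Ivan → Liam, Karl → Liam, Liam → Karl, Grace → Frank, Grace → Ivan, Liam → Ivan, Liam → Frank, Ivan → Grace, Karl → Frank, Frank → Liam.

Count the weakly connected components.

From Eve: component {Eve}.
From Frank: component {Frank, Grace, Ivan, Karl, Liam}.
That's 2 components.

2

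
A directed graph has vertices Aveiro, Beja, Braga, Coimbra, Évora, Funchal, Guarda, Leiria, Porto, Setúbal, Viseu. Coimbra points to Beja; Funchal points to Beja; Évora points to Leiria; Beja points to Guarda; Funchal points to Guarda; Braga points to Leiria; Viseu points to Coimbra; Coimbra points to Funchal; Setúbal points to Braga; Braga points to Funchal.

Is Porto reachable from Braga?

Explore from Braga.
Distance 1: reach Funchal, Leiria.
Distance 2: reach Beja, Guarda.
The search from Braga is exhausted; no directed path reaches Porto.

No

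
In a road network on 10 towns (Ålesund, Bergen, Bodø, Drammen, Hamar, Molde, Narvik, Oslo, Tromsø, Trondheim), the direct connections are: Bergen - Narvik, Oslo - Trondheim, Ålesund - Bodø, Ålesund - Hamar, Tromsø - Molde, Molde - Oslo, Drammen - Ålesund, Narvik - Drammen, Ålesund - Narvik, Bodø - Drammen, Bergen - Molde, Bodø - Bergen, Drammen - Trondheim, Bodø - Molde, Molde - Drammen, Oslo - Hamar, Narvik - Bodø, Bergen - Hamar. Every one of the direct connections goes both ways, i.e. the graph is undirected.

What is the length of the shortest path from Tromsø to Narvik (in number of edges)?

Distance 0: Tromsø.
Distance 1: Molde.
Distance 2: Bergen, Bodø, Drammen, Oslo.
Distance 3: Ålesund, Hamar, Narvik, Trondheim — contains Narvik.

3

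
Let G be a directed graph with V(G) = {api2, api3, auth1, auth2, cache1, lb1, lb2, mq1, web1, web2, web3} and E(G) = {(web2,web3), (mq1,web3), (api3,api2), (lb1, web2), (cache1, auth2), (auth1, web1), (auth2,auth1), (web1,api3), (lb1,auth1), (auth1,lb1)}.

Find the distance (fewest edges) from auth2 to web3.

4

Distance 0: auth2.
Distance 1: auth1.
Distance 2: lb1, web1.
Distance 3: api3, web2.
Distance 4: api2, web3 — contains web3.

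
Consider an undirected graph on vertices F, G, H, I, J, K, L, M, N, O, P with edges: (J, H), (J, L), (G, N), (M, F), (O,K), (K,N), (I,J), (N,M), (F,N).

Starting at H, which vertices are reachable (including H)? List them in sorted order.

Start at H.
Its neighbours: J.
Then their neighbours: I, L.
Nothing further is reachable.

H, I, J, L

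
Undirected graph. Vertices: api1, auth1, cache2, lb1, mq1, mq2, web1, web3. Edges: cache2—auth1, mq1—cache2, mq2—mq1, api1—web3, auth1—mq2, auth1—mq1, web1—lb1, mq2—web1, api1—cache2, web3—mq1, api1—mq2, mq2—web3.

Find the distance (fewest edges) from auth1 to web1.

Distance 0: auth1.
Distance 1: cache2, mq1, mq2.
Distance 2: api1, web1, web3 — contains web1.

2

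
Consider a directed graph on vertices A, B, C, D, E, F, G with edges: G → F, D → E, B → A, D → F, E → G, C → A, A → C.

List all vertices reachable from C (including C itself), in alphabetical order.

Start at C.
Its neighbours: A.
Nothing further is reachable.

A, C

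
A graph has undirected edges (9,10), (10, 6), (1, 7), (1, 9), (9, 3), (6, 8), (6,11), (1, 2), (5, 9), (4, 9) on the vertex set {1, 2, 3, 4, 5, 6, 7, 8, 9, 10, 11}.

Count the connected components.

From 1: component {1, 2, 3, 4, 5, 6, 7, 8, 9, 10, 11}.
That's 1 component.

1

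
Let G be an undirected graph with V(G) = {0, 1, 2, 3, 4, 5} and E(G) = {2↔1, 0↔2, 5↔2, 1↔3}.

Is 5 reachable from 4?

No

4 has no edges, so nothing is reachable from it.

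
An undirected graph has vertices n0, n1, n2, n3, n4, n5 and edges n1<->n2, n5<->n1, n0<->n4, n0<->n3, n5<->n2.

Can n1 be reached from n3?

No

Explore from n3.
Distance 1: reach n0.
Distance 2: reach n4.
The search is exhausted without reaching n1; it lies in a different component.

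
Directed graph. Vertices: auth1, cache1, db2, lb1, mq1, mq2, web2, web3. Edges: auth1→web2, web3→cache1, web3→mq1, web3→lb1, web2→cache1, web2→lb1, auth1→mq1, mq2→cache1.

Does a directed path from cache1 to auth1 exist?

cache1 has no outgoing edges, so nothing is reachable from it.

No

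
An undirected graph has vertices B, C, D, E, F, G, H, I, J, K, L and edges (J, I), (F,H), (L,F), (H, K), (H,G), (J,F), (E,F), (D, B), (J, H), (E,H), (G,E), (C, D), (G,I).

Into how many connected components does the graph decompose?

2

From B: component {B, C, D}.
From E: component {E, F, G, H, I, J, K, L}.
That's 2 components.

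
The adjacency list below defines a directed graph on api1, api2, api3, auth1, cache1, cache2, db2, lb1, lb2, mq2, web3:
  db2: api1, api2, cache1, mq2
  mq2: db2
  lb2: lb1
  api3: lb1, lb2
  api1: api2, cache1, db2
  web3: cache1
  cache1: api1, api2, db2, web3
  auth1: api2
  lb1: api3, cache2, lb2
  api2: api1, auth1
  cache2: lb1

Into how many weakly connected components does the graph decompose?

From api1: component {api1, api2, auth1, cache1, db2, mq2, web3}.
From api3: component {api3, cache2, lb1, lb2}.
That's 2 components.

2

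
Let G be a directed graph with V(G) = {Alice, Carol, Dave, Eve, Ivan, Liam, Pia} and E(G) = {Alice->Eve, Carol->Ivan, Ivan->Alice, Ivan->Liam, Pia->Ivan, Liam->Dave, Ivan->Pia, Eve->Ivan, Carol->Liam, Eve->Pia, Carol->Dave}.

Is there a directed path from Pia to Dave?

Explore from Pia.
Distance 1: reach Ivan.
Distance 2: reach Alice, Liam.
Distance 3: reach Dave, Eve.
Found Dave.

Yes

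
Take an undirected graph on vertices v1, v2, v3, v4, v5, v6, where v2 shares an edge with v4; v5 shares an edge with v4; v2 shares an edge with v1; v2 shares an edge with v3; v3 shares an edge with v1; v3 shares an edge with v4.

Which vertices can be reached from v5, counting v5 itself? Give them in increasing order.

v1, v2, v3, v4, v5

Start at v5.
Its neighbours: v4.
Then their neighbours: v2, v3.
Then next layer: v1.
Nothing further is reachable.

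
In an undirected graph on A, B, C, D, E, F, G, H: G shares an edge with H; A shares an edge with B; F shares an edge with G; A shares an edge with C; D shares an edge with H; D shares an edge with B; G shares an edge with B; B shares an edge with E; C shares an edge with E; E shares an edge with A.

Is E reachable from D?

Explore from D.
Distance 1: reach B, H.
Distance 2: reach A, E, G.
Found E.

Yes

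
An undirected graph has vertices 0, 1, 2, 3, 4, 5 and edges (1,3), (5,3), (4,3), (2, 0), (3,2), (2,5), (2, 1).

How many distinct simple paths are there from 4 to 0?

3

4–3–1–2–0
4–3–2–0
4–3–5–2–0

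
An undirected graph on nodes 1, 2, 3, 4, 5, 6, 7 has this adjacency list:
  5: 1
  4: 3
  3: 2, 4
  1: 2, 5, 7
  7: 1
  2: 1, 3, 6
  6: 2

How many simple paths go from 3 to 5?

3–2–1–5

1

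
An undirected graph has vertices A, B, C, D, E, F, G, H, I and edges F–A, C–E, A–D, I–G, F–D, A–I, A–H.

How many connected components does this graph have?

From A: component {A, D, F, G, H, I}.
From B: component {B}.
From C: component {C, E}.
That's 3 components.

3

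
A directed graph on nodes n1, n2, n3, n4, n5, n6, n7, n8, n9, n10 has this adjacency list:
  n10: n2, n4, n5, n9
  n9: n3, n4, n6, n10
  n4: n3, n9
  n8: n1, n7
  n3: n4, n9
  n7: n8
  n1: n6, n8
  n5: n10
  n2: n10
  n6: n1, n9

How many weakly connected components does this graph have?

From n1: component {n1, n2, n3, n4, n5, n6, n7, n8, n9, n10}.
That's 1 component.

1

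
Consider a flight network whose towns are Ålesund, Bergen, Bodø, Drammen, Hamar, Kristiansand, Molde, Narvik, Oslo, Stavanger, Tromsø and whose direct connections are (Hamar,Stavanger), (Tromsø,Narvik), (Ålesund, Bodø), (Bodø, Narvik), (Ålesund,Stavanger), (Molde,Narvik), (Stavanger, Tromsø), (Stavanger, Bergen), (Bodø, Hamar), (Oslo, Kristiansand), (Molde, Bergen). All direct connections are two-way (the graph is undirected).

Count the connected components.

From Ålesund: component {Ålesund, Bergen, Bodø, Hamar, Molde, Narvik, Stavanger, Tromsø}.
From Drammen: component {Drammen}.
From Kristiansand: component {Kristiansand, Oslo}.
That's 3 components.

3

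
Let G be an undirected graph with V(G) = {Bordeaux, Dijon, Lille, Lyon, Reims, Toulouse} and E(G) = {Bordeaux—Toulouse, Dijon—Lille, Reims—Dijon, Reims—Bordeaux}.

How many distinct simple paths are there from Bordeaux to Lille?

Bordeaux–Reims–Dijon–Lille

1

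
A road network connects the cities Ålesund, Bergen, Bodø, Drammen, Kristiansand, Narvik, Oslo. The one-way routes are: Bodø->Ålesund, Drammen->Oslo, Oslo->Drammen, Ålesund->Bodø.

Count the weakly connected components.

From Ålesund: component {Ålesund, Bodø}.
From Bergen: component {Bergen}.
From Drammen: component {Drammen, Oslo}.
From Kristiansand: component {Kristiansand}.
From Narvik: component {Narvik}.
That's 5 components.

5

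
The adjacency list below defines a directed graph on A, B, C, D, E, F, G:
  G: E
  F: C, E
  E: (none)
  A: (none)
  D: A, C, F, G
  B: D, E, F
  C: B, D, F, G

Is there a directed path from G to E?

Yes

Explore from G.
Distance 1: reach E.
Found E.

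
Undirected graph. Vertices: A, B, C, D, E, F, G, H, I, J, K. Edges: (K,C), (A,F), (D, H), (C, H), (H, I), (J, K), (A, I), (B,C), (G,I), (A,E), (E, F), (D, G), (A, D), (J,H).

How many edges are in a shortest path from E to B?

5

Distance 0: E.
Distance 1: A, F.
Distance 2: D, I.
Distance 3: G, H.
Distance 4: C, J.
Distance 5: B, K — contains B.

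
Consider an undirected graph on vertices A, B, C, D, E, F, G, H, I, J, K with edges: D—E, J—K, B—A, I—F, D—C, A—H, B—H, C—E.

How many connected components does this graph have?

5

From A: component {A, B, H}.
From C: component {C, D, E}.
From F: component {F, I}.
From G: component {G}.
From J: component {J, K}.
That's 5 components.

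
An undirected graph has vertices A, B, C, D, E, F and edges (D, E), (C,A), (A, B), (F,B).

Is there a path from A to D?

No

Explore from A.
Distance 1: reach B, C.
Distance 2: reach F.
The search is exhausted without reaching D; it lies in a different component.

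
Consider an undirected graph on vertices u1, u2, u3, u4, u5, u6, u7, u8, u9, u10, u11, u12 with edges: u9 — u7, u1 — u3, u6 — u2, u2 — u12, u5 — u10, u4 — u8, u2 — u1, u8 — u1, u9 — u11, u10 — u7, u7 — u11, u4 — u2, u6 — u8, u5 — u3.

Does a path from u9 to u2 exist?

Yes

Explore from u9.
Distance 1: reach u7, u11.
Distance 2: reach u10.
Distance 3: reach u5.
Distance 4: reach u3.
Distance 5: reach u1.
Distance 6: reach u2, u8.
Found u2.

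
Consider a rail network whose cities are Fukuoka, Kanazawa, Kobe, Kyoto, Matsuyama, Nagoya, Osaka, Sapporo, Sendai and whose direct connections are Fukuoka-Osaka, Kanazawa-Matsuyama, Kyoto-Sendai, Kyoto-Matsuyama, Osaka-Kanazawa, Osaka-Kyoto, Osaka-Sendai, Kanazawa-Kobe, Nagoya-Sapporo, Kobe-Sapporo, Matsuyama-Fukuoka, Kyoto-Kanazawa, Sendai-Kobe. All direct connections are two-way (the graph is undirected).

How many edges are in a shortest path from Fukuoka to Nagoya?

5

Distance 0: Fukuoka.
Distance 1: Matsuyama, Osaka.
Distance 2: Kanazawa, Kyoto, Sendai.
Distance 3: Kobe.
Distance 4: Sapporo.
Distance 5: Nagoya — contains Nagoya.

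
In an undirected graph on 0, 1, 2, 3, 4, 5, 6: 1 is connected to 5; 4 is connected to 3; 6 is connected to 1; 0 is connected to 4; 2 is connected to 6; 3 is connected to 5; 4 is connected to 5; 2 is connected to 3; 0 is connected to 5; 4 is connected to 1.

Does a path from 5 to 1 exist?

Explore from 5.
Distance 1: reach 0, 1, 3, 4.
Found 1.

Yes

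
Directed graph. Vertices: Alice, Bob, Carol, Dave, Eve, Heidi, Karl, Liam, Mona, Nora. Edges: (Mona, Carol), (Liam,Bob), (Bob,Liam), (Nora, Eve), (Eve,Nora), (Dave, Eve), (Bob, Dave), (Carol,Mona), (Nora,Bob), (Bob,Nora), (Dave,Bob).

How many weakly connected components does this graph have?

From Alice: component {Alice}.
From Bob: component {Bob, Dave, Eve, Liam, Nora}.
From Carol: component {Carol, Mona}.
From Heidi: component {Heidi}.
From Karl: component {Karl}.
That's 5 components.

5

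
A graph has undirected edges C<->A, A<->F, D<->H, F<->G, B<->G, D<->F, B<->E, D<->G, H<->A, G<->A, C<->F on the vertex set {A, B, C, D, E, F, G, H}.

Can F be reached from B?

Explore from B.
Distance 1: reach E, G.
Distance 2: reach A, D, F.
Found F.

Yes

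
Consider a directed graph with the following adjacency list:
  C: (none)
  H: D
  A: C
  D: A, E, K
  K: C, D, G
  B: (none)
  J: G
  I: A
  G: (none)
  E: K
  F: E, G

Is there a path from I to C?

Yes

Explore from I.
Distance 1: reach A.
Distance 2: reach C.
Found C.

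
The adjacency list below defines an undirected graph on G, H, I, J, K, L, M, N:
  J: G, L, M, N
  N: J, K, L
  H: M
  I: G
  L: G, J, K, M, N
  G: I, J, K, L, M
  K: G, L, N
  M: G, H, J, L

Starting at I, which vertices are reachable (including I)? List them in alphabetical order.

Start at I.
Its neighbours: G.
Then their neighbours: J, K, L, M.
Then next layer: H, N.
Every vertex is now reached.

G, H, I, J, K, L, M, N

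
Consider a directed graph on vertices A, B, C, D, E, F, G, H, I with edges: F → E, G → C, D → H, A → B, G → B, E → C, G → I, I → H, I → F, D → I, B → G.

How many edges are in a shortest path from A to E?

Distance 0: A.
Distance 1: B.
Distance 2: G.
Distance 3: C, I.
Distance 4: F, H.
Distance 5: E — contains E.

5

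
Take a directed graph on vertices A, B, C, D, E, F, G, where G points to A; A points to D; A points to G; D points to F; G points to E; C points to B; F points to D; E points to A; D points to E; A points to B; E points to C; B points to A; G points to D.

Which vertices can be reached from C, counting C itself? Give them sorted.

A, B, C, D, E, F, G

Start at C.
Its neighbours: B.
Then their neighbours: A.
Then next layer: D, G.
Then next layer: E, F.
Every vertex is now reached.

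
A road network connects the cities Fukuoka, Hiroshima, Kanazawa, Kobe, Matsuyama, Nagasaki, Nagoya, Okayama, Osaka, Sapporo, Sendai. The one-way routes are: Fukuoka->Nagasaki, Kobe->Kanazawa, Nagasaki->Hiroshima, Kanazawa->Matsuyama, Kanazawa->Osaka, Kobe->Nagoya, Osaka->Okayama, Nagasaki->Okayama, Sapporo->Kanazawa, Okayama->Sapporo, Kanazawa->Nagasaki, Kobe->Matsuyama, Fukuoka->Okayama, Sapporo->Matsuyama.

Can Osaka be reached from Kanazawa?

Yes

Explore from Kanazawa.
Distance 1: reach Matsuyama, Nagasaki, Osaka.
Found Osaka.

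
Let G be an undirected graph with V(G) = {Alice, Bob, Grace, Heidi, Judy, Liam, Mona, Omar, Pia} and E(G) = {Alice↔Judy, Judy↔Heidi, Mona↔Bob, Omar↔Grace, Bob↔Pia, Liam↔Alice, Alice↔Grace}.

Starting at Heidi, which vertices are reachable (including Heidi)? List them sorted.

Start at Heidi.
Its neighbours: Judy.
Then their neighbours: Alice.
Then next layer: Grace, Liam.
Then next layer: Omar.
Nothing further is reachable.

Alice, Grace, Heidi, Judy, Liam, Omar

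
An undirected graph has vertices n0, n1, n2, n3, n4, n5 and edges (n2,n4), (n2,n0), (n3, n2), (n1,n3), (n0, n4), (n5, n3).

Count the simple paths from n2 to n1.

n2–n3–n1

1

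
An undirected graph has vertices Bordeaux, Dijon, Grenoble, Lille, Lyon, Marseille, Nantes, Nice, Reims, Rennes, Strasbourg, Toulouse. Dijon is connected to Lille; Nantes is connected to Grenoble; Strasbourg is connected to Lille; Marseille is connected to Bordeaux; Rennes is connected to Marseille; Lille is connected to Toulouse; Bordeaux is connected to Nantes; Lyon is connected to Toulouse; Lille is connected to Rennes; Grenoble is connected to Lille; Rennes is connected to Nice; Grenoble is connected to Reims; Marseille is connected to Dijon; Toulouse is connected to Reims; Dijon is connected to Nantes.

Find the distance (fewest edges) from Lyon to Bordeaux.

Distance 0: Lyon.
Distance 1: Toulouse.
Distance 2: Lille, Reims.
Distance 3: Dijon, Grenoble, Rennes, Strasbourg.
Distance 4: Marseille, Nantes, Nice.
Distance 5: Bordeaux — contains Bordeaux.

5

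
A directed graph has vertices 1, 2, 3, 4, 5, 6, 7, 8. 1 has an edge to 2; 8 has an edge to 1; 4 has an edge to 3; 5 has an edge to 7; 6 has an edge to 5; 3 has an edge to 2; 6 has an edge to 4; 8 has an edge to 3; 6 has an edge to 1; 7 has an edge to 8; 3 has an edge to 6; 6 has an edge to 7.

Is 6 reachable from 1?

Explore from 1.
Distance 1: reach 2.
The search from 1 is exhausted; no directed path reaches 6.

No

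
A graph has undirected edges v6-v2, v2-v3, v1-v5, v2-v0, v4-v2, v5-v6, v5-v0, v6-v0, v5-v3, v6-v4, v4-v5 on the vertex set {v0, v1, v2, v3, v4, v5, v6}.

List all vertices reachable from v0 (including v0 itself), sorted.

v0, v1, v2, v3, v4, v5, v6

Start at v0.
Its neighbours: v2, v5, v6.
Then their neighbours: v1, v3, v4.
Every vertex is now reached.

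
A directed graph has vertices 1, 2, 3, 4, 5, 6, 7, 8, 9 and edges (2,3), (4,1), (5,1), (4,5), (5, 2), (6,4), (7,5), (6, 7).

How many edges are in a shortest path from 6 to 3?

4

Distance 0: 6.
Distance 1: 4, 7.
Distance 2: 1, 5.
Distance 3: 2.
Distance 4: 3 — contains 3.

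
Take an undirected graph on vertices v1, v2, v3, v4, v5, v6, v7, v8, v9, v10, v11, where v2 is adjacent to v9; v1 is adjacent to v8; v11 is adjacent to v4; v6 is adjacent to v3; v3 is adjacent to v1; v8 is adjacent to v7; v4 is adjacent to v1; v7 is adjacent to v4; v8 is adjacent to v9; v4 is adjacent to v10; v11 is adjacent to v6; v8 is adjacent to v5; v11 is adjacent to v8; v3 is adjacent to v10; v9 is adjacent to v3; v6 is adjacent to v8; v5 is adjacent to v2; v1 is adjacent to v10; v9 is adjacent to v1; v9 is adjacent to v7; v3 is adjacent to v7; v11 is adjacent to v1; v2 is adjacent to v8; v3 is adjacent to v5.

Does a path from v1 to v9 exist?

Explore from v1.
Distance 1: reach v3, v4, v8, v9, v10, v11.
Found v9.

Yes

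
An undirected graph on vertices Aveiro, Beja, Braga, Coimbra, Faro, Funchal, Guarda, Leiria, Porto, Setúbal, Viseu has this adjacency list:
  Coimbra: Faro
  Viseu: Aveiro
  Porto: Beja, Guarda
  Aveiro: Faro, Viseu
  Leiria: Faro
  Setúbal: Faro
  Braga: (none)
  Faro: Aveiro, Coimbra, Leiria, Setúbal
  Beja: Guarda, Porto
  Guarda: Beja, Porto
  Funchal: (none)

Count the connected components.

From Aveiro: component {Aveiro, Coimbra, Faro, Leiria, Setúbal, Viseu}.
From Beja: component {Beja, Guarda, Porto}.
From Braga: component {Braga}.
From Funchal: component {Funchal}.
That's 4 components.

4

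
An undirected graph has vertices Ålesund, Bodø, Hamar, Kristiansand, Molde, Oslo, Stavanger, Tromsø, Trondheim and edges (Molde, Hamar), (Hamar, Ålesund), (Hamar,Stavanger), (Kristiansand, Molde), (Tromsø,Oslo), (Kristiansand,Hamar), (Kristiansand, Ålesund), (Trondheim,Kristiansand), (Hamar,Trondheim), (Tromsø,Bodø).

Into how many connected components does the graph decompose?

From Ålesund: component {Ålesund, Hamar, Kristiansand, Molde, Stavanger, Trondheim}.
From Bodø: component {Bodø, Oslo, Tromsø}.
That's 2 components.

2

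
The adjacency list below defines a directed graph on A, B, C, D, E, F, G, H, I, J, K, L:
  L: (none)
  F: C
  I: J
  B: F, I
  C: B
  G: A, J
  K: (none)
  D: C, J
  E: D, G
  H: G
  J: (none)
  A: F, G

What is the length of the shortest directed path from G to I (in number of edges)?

Distance 0: G.
Distance 1: A, J.
Distance 2: F.
Distance 3: C.
Distance 4: B.
Distance 5: I — contains I.

5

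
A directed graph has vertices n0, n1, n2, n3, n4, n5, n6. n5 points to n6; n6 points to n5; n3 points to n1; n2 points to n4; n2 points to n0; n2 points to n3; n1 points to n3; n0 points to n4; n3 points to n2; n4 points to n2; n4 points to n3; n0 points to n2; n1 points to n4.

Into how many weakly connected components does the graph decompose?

From n0: component {n0, n1, n2, n3, n4}.
From n5: component {n5, n6}.
That's 2 components.

2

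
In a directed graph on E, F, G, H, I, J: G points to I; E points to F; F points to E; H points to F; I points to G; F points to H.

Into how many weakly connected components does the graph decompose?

From E: component {E, F, H}.
From G: component {G, I}.
From J: component {J}.
That's 3 components.

3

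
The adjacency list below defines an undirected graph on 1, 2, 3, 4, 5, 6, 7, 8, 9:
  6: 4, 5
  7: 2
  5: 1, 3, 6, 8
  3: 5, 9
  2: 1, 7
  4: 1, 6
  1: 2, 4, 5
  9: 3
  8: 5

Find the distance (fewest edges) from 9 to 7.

Distance 0: 9.
Distance 1: 3.
Distance 2: 5.
Distance 3: 1, 6, 8.
Distance 4: 2, 4.
Distance 5: 7 — contains 7.

5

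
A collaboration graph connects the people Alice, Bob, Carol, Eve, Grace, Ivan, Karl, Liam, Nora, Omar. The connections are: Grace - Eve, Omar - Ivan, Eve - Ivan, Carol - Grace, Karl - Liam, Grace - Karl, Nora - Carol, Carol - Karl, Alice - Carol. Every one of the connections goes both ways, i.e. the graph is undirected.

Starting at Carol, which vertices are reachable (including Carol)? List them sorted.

Alice, Carol, Eve, Grace, Ivan, Karl, Liam, Nora, Omar

Start at Carol.
Its neighbours: Alice, Grace, Karl, Nora.
Then their neighbours: Eve, Liam.
Then next layer: Ivan.
Then next layer: Omar.
Nothing further is reachable.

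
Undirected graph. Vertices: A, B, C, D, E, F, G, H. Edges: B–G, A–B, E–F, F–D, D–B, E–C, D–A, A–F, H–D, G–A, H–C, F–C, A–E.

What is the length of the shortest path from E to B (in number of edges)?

Distance 0: E.
Distance 1: A, C, F.
Distance 2: B, D, G, H — contains B.

2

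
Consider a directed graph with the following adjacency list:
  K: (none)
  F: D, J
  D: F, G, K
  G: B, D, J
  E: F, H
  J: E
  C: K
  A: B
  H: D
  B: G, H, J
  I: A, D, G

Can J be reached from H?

Explore from H.
Distance 1: reach D.
Distance 2: reach F, G, K.
Distance 3: reach B, J.
Found J.

Yes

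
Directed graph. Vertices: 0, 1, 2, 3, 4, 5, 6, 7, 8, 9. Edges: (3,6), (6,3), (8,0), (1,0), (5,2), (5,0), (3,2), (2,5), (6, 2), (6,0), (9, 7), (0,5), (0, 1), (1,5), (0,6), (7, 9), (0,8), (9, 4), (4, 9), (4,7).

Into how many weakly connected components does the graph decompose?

2

From 0: component {0, 1, 2, 3, 5, 6, 8}.
From 4: component {4, 7, 9}.
That's 2 components.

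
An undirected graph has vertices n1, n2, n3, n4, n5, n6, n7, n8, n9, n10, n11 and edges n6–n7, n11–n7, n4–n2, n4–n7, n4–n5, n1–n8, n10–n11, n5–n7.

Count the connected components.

From n1: component {n1, n8}.
From n2: component {n2, n4, n5, n6, n7, n10, n11}.
From n3: component {n3}.
From n9: component {n9}.
That's 4 components.

4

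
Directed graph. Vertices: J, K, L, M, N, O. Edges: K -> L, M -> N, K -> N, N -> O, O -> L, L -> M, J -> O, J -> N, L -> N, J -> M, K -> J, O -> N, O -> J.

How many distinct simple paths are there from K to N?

8

K→J→M→N
K→J→N
K→J→O→L→M→N
K→J→O→L→N
K→J→O→N
K→L→M→N
K→L→N
K→N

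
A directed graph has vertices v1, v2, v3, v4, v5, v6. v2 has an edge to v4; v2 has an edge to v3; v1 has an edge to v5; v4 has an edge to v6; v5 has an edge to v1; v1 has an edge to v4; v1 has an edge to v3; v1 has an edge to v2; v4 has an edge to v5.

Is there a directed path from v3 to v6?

v3 has no outgoing edges, so nothing is reachable from it.

No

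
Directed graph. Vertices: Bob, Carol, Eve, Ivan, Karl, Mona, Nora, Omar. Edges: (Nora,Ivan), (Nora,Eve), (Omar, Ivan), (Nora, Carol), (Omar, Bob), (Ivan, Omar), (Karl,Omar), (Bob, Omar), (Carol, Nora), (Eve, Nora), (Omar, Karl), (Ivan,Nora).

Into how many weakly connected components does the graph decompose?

From Bob: component {Bob, Carol, Eve, Ivan, Karl, Nora, Omar}.
From Mona: component {Mona}.
That's 2 components.

2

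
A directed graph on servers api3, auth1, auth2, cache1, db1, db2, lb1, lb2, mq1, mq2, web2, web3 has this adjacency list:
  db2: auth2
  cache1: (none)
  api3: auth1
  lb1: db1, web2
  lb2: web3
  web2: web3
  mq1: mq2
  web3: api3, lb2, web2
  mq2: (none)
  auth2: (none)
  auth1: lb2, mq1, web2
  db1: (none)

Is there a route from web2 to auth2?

Explore from web2.
Distance 1: reach web3.
Distance 2: reach api3, lb2.
Distance 3: reach auth1.
Distance 4: reach mq1.
Distance 5: reach mq2.
The search from web2 is exhausted; no directed path reaches auth2.

No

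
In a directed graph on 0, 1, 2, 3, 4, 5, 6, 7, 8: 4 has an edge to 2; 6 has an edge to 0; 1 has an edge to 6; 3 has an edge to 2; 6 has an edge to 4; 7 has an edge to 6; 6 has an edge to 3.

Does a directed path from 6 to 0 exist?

Explore from 6.
Distance 1: reach 0, 3, 4.
Found 0.

Yes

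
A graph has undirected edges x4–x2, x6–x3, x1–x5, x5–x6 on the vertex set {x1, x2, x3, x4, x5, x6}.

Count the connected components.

2

From x1: component {x1, x3, x5, x6}.
From x2: component {x2, x4}.
That's 2 components.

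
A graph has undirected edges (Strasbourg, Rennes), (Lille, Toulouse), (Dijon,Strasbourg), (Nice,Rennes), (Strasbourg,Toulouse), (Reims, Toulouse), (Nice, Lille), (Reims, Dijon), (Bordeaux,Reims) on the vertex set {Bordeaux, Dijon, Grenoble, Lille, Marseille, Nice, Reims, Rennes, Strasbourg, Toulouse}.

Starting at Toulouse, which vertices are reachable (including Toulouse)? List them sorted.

Bordeaux, Dijon, Lille, Nice, Reims, Rennes, Strasbourg, Toulouse

Start at Toulouse.
Its neighbours: Lille, Reims, Strasbourg.
Then their neighbours: Bordeaux, Dijon, Nice, Rennes.
Nothing further is reachable.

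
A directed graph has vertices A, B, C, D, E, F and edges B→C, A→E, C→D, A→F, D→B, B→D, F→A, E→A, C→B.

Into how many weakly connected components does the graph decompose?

From A: component {A, E, F}.
From B: component {B, C, D}.
That's 2 components.

2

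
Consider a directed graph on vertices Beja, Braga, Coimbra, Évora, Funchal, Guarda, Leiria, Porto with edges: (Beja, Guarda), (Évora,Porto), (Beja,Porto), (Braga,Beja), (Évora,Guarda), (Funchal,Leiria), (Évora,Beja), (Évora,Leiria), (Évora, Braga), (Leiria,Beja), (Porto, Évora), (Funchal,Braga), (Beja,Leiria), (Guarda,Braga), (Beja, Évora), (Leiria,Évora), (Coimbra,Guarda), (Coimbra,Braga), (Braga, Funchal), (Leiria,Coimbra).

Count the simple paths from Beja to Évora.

4

Beja→Évora
Beja→Guarda→Braga→Funchal→Leiria→Évora
Beja→Leiria→Évora
Beja→Porto→Évora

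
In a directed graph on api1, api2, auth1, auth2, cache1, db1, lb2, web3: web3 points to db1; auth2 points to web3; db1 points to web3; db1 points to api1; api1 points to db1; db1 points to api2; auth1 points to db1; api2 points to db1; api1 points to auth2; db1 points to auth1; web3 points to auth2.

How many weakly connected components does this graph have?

From api1: component {api1, api2, auth1, auth2, db1, web3}.
From cache1: component {cache1}.
From lb2: component {lb2}.
That's 3 components.

3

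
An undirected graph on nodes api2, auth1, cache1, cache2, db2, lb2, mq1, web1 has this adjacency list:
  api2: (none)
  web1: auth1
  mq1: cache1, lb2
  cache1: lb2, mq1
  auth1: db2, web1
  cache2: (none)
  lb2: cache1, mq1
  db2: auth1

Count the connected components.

4

From api2: component {api2}.
From auth1: component {auth1, db2, web1}.
From cache1: component {cache1, lb2, mq1}.
From cache2: component {cache2}.
That's 4 components.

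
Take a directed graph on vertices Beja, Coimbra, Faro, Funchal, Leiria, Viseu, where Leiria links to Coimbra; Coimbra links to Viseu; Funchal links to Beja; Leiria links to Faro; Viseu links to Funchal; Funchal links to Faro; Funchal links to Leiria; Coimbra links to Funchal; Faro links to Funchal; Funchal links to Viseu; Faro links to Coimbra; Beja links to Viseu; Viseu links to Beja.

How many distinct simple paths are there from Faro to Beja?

Faro→Coimbra→Funchal→Beja
Faro→Coimbra→Funchal→Viseu→Beja
Faro→Coimbra→Viseu→Beja
Faro→Coimbra→Viseu→Funchal→Beja
Faro→Funchal→Beja
Faro→Funchal→Leiria→Coimbra→Viseu→Beja
Faro→Funchal→Viseu→Beja

7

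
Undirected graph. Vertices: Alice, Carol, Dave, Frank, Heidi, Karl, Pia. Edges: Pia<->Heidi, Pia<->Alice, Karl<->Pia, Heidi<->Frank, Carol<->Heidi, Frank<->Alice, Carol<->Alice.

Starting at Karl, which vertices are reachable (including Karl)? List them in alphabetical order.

Alice, Carol, Frank, Heidi, Karl, Pia

Start at Karl.
Its neighbours: Pia.
Then their neighbours: Alice, Heidi.
Then next layer: Carol, Frank.
Nothing further is reachable.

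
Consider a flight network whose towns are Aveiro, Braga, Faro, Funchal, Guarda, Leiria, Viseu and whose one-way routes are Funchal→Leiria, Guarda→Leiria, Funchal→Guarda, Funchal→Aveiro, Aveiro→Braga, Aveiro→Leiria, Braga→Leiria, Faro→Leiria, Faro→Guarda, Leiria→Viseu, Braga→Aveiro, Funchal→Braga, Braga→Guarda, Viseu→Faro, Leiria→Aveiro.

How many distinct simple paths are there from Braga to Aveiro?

3

Braga→Aveiro
Braga→Guarda→Leiria→Aveiro
Braga→Leiria→Aveiro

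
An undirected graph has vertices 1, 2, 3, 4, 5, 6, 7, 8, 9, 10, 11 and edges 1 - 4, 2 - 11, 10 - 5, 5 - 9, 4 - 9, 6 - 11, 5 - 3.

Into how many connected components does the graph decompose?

4

From 1: component {1, 3, 4, 5, 9, 10}.
From 2: component {2, 6, 11}.
From 7: component {7}.
From 8: component {8}.
That's 4 components.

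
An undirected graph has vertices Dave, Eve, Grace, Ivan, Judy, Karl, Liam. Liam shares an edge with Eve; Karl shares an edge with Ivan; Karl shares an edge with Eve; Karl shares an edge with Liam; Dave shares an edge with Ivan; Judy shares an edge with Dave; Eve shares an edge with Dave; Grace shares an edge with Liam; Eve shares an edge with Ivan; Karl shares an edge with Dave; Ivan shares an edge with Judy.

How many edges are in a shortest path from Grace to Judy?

4

Distance 0: Grace.
Distance 1: Liam.
Distance 2: Eve, Karl.
Distance 3: Dave, Ivan.
Distance 4: Judy — contains Judy.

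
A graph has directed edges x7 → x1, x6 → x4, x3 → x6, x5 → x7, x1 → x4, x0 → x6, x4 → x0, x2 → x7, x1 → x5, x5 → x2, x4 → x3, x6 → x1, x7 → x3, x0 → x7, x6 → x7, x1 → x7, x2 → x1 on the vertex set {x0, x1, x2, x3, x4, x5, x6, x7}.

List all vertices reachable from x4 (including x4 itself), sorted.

Start at x4.
Its neighbours: x0, x3.
Then their neighbours: x6, x7.
Then next layer: x1.
Then next layer: x5.
Then next layer: x2.
Every vertex is now reached.

x0, x1, x2, x3, x4, x5, x6, x7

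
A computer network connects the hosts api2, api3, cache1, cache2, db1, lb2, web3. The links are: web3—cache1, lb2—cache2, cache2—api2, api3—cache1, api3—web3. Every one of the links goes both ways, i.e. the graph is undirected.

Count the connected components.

3

From api2: component {api2, cache2, lb2}.
From api3: component {api3, cache1, web3}.
From db1: component {db1}.
That's 3 components.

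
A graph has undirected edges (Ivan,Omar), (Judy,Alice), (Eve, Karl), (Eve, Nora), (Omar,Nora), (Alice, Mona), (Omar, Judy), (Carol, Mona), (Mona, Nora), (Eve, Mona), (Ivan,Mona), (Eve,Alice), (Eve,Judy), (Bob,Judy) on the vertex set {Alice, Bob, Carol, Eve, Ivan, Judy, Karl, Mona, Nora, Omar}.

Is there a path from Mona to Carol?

Yes

Explore from Mona.
Distance 1: reach Alice, Carol, Eve, Ivan, Nora.
Found Carol.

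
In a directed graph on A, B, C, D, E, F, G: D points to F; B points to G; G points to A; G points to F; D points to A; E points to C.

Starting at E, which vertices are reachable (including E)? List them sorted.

Start at E.
Its neighbours: C.
Nothing further is reachable.

C, E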